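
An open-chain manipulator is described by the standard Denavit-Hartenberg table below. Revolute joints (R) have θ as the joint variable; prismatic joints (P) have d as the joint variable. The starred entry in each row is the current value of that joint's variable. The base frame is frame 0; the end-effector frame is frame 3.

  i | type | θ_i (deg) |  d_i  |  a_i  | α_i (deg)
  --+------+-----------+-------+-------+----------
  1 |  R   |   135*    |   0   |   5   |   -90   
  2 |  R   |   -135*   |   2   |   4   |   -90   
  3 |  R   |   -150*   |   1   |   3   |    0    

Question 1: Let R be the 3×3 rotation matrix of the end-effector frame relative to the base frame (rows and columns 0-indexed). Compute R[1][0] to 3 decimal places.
End-effector x-axis (col 0 of R) = (-0.7866,0.0795,-0.6124)
R[1][0] = 0.0795

0.079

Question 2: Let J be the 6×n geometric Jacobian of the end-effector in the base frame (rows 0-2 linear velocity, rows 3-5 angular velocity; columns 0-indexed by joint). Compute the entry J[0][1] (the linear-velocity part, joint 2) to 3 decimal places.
axis z_1 = (-0.7071,-0.7071,0.0000); lever o_n−o_1 = (-2.2739,-2.6758,1.6984)
cross product → J_v[:, 1] = (-1.2010,1.2010,0.2842)
J_ω[:, 1] = z_1
entry J[0][1] = -1.2010

-1.201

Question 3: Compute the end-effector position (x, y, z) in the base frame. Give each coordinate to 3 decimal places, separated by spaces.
-5.809 0.860 1.698

after link 1: o_1 = (-3.5355, 3.5355, 0.0000)
after link 2: o_2 = (-2.9497, 0.1213, 2.8284)
after link 3: o_3 = (-5.8094, 0.8597, 1.6984)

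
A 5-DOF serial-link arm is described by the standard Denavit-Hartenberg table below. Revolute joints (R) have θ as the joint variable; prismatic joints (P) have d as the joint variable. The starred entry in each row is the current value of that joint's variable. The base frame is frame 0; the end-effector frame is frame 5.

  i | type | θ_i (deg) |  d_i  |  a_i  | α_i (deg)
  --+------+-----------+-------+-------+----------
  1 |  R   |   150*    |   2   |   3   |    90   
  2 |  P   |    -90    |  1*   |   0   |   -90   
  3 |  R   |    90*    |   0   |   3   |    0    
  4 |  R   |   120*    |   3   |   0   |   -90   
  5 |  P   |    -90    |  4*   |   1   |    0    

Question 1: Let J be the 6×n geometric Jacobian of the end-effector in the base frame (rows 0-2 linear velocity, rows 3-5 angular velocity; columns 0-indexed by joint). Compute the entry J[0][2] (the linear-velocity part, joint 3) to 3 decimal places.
-1.000

axis z_2 = (-0.8660,0.5000,0.0000); lever o_n−o_2 = (-3.2321,2.4019,-2.0000)
cross product → J_v[:, 2] = (-1.0000,-1.7321,-0.4641)
J_ω[:, 2] = z_2
entry J[0][2] = -1.0000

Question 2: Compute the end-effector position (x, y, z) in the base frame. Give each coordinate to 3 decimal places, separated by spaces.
-5.330 4.768 0.000

after link 1: o_1 = (-2.5981, 1.5000, 2.0000)
after link 2: o_2 = (-2.0981, 2.3660, 2.0000)
after link 3: o_3 = (-3.5981, -0.2321, 2.0000)
after link 4: o_4 = (-6.1962, 1.2679, 2.0000)
after link 5: o_5 = (-5.3301, 4.7679, 0.0000)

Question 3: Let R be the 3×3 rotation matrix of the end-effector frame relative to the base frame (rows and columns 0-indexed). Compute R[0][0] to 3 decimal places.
-0.866

End-effector x-axis (col 0 of R) = (-0.8660,0.5000,0.0000)
R[0][0] = -0.8660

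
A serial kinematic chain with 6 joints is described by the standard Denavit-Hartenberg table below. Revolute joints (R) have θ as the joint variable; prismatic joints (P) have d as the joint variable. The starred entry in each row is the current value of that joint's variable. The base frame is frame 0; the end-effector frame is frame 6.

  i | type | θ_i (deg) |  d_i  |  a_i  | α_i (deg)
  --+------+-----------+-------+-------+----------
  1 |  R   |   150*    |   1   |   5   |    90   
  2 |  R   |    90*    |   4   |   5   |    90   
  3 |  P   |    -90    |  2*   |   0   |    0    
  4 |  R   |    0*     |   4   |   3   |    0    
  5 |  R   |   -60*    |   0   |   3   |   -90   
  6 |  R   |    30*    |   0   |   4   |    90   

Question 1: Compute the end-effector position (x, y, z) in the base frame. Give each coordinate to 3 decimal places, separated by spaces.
after link 1: o_1 = (-4.3301, 2.5000, 1.0000)
after link 2: o_2 = (-2.3301, 5.9641, 6.0000)
after link 3: o_3 = (-4.0622, 6.9641, 6.0000)
after link 4: o_4 = (-9.0263, 6.3660, 6.0000)
after link 5: o_5 = (-9.7763, 5.0670, 3.4019)
after link 6: o_6 = (-8.9103, 2.5670, 0.4019)

-8.910 2.567 0.402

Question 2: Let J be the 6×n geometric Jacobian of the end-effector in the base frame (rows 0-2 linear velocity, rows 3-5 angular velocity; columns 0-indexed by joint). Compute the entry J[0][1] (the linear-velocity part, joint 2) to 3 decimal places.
axis z_1 = (0.5000,0.8660,0.0000); lever o_n−o_1 = (-4.5801,0.0670,-0.5981)
cross product → J_v[:, 1] = (-0.5179,0.2990,4.0000)
J_ω[:, 1] = z_1
entry J[0][1] = -0.5179

-0.518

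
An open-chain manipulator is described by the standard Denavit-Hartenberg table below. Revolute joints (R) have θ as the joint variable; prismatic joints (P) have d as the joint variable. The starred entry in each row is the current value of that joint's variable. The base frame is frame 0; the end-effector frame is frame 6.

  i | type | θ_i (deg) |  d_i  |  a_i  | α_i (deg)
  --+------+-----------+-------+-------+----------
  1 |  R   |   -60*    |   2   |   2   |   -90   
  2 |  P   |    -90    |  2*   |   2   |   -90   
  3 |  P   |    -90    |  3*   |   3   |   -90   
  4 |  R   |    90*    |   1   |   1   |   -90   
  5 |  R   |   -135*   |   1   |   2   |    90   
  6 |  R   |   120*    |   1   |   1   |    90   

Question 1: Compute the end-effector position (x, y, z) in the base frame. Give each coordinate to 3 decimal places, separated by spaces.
5.598 -3.428 5.354

after link 1: o_1 = (1.0000, -1.7321, 2.0000)
after link 2: o_2 = (2.7321, -0.7321, 4.0000)
after link 3: o_3 = (6.8301, -1.8301, 4.0000)
after link 4: o_4 = (6.3301, -0.9641, 5.0000)
after link 5: o_5 = (6.1712, -2.6888, 6.4142)
after link 6: o_6 = (5.5980, -3.4280, 5.3536)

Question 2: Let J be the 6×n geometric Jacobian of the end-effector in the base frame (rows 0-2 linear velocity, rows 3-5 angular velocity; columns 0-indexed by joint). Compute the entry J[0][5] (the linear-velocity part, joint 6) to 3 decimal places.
0.127

axis z_5 = (0.3536,-0.6124,-0.7071); lever o_n−o_5 = (-0.5732,-0.7392,-1.0607)
cross product → J_v[:, 5] = (0.1268,0.7803,-0.6124)
J_ω[:, 5] = z_5
entry J[0][5] = 0.1268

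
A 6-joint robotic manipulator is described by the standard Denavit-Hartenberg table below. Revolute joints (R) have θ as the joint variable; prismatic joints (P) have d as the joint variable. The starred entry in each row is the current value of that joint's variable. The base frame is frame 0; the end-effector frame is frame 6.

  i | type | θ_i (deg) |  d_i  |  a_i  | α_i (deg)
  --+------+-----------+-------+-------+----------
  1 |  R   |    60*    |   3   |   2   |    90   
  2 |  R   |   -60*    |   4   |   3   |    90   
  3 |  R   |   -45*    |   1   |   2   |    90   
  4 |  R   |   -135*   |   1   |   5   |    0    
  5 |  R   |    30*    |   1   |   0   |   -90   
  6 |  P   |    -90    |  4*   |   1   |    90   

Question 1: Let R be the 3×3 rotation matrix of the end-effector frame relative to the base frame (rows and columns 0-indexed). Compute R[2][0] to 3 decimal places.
0.612

End-effector x-axis (col 0 of R) = (-0.7891,0.0474,0.6124)
R[2][0] = 0.6124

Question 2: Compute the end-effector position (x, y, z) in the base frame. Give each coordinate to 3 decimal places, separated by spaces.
3.379 5.387 2.599

after link 1: o_1 = (1.0000, 1.7321, 3.0000)
after link 2: o_2 = (5.2141, 1.0311, 0.4019)
after link 3: o_3 = (3.9099, 1.6006, -1.3228)
after link 4: o_4 = (6.1917, 1.9671, 3.2224)
after link 5: o_5 = (5.4026, 2.0144, 3.8348)
after link 6: o_6 = (3.3787, 5.3873, 2.5987)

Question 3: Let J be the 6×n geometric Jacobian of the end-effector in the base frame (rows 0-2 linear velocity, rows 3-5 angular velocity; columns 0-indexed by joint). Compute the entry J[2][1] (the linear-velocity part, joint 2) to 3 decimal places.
4.355

axis z_1 = (0.8660,-0.5000,0.0000); lever o_n−o_1 = (2.3787,3.6552,-0.4013)
cross product → J_v[:, 1] = (0.2006,0.3475,4.3549)
J_ω[:, 1] = z_1
entry J[2][1] = 4.3549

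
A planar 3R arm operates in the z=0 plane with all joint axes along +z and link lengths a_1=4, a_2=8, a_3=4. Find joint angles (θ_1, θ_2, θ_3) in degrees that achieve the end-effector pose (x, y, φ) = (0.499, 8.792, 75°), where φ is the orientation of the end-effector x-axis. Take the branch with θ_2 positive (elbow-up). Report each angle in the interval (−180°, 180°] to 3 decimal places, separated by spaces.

-29.992 149.998 -45.005

wrist centre = target − a_3·(cos φ, sin φ) = (-0.5363, 4.9283)
cos θ_2 = (24.5757−4²−8²)/(2·4·8) = -0.8660; θ_2 = 149.9976° (elbow-up)
β = atan2(4.9283,-0.5363) = 96.2102°; ψ = atan2(4.0003,-2.9280) = 126.2025°
θ_1 = β − ψ = -29.9923°
θ_3 = φ − θ_1 − θ_2 = -45.0054° (wrapped to (-180°,180°])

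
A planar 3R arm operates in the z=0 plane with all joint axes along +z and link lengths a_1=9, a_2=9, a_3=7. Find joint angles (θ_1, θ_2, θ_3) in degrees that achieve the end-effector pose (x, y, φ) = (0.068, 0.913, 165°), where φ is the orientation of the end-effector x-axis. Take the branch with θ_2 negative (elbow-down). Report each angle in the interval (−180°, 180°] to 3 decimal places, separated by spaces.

60.003 -135.000 -120.003

wrist centre = target − a_3·(cos φ, sin φ) = (6.8295, -0.8987)
cos θ_2 = (47.4495−9²−9²)/(2·9·9) = -0.7071; θ_2 = -134.9996° (elbow-down)
β = atan2(-0.8987,6.8295) = -7.4968°; ψ = atan2(-6.3640,2.6361) = -67.4998°
θ_1 = β − ψ = 60.0030°
θ_3 = φ − θ_1 − θ_2 = -120.0034° (wrapped to (-180°,180°])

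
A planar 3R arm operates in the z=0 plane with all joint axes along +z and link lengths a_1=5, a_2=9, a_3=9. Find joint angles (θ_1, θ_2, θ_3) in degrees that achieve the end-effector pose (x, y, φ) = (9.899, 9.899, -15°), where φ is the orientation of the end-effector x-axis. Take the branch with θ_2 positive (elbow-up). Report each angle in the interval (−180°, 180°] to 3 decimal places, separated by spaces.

44.995 60.010 -120.005

wrist centre = target − a_3·(cos φ, sin φ) = (1.2057, 12.2284)
cos θ_2 = (150.9867−5²−9²)/(2·5·9) = 0.4999; θ_2 = 60.0098° (elbow-up)
β = atan2(12.2284,1.2057) = 84.3691°; ψ = atan2(7.7950,9.4987) = 39.3737°
θ_1 = β − ψ = 44.9954°
θ_3 = φ − θ_1 − θ_2 = -120.0051° (wrapped to (-180°,180°])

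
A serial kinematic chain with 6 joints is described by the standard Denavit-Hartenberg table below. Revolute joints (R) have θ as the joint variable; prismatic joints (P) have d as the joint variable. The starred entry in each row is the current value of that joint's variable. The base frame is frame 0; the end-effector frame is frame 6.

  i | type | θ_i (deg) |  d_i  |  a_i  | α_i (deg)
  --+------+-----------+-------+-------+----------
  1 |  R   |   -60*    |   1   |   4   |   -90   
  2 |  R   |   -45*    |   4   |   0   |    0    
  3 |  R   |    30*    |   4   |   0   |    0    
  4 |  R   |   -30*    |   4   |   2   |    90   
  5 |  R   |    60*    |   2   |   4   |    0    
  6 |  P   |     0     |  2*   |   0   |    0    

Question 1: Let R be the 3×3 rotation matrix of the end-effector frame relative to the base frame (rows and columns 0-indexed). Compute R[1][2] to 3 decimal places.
0.612

End-effector z-axis (col 2 of R) = (-0.3536,0.6124,0.7071)
R[1][2] = 0.6124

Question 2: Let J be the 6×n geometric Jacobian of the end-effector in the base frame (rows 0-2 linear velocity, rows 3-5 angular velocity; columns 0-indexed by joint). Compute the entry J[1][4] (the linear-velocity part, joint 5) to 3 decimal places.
3.121

axis z_4 = (-0.3536,0.6124,0.7071); lever o_n−o_4 = (2.2929,2.9568,4.2426)
cross product → J_v[:, 4] = (0.5073,3.1213,-2.4495)
J_ω[:, 4] = z_4
entry J[1][4] = 3.1213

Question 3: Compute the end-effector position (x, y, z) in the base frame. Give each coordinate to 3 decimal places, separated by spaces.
after link 1: o_1 = (2.0000, -3.4641, 1.0000)
after link 2: o_2 = (5.4641, -1.4641, 1.0000)
after link 3: o_3 = (8.9282, 0.5359, 1.0000)
after link 4: o_4 = (13.0994, 1.3112, 2.4142)
after link 5: o_5 = (16.0994, 3.0432, 5.2426)
after link 6: o_6 = (15.3923, 4.2679, 6.6569)

15.392 4.268 6.657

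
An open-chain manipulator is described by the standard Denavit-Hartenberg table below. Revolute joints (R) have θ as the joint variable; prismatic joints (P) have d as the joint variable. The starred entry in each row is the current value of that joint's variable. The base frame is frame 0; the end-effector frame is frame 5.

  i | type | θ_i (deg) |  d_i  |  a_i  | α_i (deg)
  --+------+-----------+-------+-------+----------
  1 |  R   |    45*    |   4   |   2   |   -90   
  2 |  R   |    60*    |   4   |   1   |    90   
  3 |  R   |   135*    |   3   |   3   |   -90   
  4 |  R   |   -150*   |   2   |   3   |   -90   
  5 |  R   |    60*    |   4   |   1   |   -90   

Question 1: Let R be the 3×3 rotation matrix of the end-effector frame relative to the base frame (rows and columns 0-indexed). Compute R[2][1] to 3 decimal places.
End-effector y-axis (col 1 of R) = (-0.1553,-0.6553,-0.7392)
R[2][1] = -0.7392

-0.739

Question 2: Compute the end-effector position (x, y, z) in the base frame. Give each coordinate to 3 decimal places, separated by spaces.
2.776 9.268 9.141

after link 1: o_1 = (1.4142, 1.4142, 4.0000)
after link 2: o_2 = (-1.0607, 4.5962, 3.1340)
after link 3: o_3 = (-1.4735, 7.1833, 6.4711)
after link 4: o_4 = (1.8936, 5.9524, 6.8548)
after link 5: o_5 = (2.7762, 9.2680, 9.1411)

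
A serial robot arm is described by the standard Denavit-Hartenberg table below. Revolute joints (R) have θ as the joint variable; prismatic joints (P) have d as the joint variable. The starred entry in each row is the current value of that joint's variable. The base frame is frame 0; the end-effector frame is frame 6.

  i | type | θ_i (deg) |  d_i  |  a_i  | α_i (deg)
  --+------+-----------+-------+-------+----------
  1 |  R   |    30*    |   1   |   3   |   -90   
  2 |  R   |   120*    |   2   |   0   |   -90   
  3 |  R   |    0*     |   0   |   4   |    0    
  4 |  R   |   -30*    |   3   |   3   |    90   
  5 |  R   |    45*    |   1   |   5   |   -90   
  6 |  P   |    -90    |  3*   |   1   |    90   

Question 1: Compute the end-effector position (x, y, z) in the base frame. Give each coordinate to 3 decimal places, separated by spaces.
-9.819 1.189 -0.580

after link 1: o_1 = (2.5981, 1.5000, 1.0000)
after link 2: o_2 = (1.5981, 3.2321, 1.0000)
after link 3: o_3 = (-0.1340, 2.2321, -2.4641)
after link 4: o_4 = (-4.2590, 1.5825, -3.2141)
after link 5: o_5 = (-9.3368, 1.6921, -3.6650)
after link 6: o_6 = (-9.8185, 1.1892, -0.5803)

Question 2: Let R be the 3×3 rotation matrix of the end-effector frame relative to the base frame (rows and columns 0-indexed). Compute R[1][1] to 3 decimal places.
End-effector y-axis (col 1 of R) = (-0.0884,-0.4593,0.8839)
R[1][1] = -0.4593

-0.459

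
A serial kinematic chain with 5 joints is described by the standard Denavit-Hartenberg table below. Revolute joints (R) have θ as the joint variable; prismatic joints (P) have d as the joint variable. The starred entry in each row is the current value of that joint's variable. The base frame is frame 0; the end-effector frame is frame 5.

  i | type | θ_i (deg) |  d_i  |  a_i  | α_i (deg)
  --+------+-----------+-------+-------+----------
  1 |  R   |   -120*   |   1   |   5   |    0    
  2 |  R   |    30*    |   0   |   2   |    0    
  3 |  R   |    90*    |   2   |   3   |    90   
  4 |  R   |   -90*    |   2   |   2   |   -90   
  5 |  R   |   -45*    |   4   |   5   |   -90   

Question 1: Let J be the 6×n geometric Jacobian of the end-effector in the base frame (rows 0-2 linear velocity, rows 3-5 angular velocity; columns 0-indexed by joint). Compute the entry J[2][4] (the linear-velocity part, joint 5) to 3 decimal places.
-3.536

axis z_4 = (1.0000,-0.0000,0.0000); lever o_n−o_4 = (4.0000,-3.5355,-3.5355)
cross product → J_v[:, 4] = (0.0000,3.5355,-3.5355)
J_ω[:, 4] = z_4
entry J[2][4] = -3.5355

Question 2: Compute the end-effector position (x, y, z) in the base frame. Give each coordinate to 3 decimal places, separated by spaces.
after link 1: o_1 = (-2.5000, -4.3301, 1.0000)
after link 2: o_2 = (-2.5000, -6.3301, 1.0000)
after link 3: o_3 = (0.5000, -6.3301, 3.0000)
after link 4: o_4 = (0.5000, -8.3301, 1.0000)
after link 5: o_5 = (4.5000, -11.8657, -2.5355)

4.500 -11.866 -2.536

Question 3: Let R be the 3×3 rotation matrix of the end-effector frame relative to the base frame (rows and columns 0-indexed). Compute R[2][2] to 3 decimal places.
-0.707

End-effector z-axis (col 2 of R) = (0.0000,0.7071,-0.7071)
R[2][2] = -0.7071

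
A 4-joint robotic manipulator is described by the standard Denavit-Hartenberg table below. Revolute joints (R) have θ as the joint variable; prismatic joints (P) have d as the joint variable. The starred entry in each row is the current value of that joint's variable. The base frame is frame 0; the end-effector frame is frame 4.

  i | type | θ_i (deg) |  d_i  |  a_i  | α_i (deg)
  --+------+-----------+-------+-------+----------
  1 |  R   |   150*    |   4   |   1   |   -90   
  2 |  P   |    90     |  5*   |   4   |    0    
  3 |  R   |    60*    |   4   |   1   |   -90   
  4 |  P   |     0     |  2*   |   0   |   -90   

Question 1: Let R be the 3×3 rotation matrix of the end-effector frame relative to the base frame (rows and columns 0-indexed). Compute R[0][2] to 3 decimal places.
End-effector z-axis (col 2 of R) = (0.5000,0.8660,0.0000)
R[0][2] = 0.5000

0.500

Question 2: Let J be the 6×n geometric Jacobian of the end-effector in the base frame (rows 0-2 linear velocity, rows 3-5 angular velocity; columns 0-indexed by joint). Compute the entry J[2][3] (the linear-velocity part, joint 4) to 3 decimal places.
prismatic axis z_3 = (0.4330,-0.2500,0.8660)
J_v[:, 3] = z_3; J_ω[:, 3] = (0,0,0)
entry J[2][3] = 0.8660

0.866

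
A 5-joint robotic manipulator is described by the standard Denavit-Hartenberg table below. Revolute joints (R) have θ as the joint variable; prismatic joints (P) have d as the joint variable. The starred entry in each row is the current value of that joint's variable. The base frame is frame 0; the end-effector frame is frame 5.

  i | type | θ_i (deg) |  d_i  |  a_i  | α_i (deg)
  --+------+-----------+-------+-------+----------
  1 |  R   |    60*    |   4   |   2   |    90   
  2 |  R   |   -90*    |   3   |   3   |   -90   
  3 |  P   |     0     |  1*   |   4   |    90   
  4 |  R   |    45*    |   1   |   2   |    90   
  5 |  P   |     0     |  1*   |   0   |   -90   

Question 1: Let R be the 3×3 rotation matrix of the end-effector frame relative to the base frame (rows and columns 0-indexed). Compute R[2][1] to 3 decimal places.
0.707

End-effector y-axis (col 1 of R) = (0.3536,0.6124,0.7071)
R[2][1] = 0.7071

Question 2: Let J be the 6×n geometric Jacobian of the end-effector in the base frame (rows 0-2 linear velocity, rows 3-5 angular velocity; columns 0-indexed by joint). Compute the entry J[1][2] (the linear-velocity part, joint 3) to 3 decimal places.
0.866

prismatic axis z_2 = (0.5000,0.8660,0.0000)
J_v[:, 2] = z_2; J_ω[:, 2] = (0,0,0)
entry J[1][2] = 0.8660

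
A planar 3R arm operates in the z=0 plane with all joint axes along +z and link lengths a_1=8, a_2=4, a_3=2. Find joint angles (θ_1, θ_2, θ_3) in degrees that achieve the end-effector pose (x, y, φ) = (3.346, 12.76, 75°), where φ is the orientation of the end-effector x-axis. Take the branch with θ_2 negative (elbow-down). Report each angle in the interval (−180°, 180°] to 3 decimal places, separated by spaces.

90.002 -45.008 30.006

wrist centre = target − a_3·(cos φ, sin φ) = (2.8284, 10.8281)
cos θ_2 = (125.2484−8²−4²)/(2·8·4) = 0.7070; θ_2 = -45.0081° (elbow-down)
β = atan2(10.8281,2.8284) = 75.3612°; ψ = atan2(-2.8288,10.8280) = -14.6413°
θ_1 = β − ψ = 90.0025°
θ_3 = φ − θ_1 − θ_2 = 30.0056° (wrapped to (-180°,180°])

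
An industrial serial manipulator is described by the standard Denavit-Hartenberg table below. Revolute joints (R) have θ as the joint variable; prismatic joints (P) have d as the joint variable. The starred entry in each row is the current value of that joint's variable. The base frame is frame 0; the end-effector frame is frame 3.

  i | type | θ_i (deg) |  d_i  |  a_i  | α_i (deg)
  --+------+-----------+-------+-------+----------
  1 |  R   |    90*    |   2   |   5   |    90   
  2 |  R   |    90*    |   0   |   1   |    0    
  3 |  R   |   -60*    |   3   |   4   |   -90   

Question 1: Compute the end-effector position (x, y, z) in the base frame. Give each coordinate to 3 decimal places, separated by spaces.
3.000 8.464 5.000

after link 1: o_1 = (0.0000, 5.0000, 2.0000)
after link 2: o_2 = (0.0000, 5.0000, 3.0000)
after link 3: o_3 = (3.0000, 8.4641, 5.0000)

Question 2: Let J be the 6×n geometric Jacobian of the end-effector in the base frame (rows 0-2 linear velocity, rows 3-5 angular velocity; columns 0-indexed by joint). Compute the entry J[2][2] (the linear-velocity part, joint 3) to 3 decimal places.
axis z_2 = (1.0000,-0.0000,0.0000); lever o_n−o_2 = (3.0000,3.4641,2.0000)
cross product → J_v[:, 2] = (-0.0000,-2.0000,3.4641)
J_ω[:, 2] = z_2
entry J[2][2] = 3.4641

3.464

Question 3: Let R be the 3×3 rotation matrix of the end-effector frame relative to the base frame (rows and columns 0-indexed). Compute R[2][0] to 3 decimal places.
End-effector x-axis (col 0 of R) = (0.0000,0.8660,0.5000)
R[2][0] = 0.5000

0.500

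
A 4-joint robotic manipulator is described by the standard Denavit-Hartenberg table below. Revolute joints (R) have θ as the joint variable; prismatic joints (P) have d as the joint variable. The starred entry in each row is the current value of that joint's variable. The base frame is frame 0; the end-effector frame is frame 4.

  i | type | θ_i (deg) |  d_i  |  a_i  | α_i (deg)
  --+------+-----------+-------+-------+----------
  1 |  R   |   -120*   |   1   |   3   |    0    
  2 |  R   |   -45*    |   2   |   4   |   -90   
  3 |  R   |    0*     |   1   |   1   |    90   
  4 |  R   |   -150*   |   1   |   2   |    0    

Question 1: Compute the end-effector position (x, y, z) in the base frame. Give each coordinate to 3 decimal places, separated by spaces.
after link 1: o_1 = (-1.5000, -2.5981, 1.0000)
after link 2: o_2 = (-5.3637, -3.6334, 3.0000)
after link 3: o_3 = (-6.0708, -4.8581, 3.0000)
after link 4: o_4 = (-4.6566, -3.4439, 4.0000)

-4.657 -3.444 4.000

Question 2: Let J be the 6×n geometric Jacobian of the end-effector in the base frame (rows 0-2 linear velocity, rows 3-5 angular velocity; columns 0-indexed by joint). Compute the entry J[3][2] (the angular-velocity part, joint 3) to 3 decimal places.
0.259

axis z_2 = (0.2588,-0.9659,0.0000); lever o_n−o_2 = (0.7071,0.1895,1.0000)
cross product → J_v[:, 2] = (-0.9659,-0.2588,0.7321)
J_ω[:, 2] = z_2
entry J[3][2] = 0.2588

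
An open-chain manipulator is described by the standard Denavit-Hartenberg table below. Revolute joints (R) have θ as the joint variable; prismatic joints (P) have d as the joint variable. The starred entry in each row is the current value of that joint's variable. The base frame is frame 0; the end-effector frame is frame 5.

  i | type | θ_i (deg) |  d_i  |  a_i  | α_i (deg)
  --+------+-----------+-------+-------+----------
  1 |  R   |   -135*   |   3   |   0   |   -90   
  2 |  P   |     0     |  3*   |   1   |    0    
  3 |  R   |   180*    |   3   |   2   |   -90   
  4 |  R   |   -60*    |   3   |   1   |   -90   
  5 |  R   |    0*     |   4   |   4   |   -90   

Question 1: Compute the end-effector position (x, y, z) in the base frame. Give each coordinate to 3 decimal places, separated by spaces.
after link 1: o_1 = (0.0000, 0.0000, 3.0000)
after link 2: o_2 = (1.4142, -2.8284, 3.0000)
after link 3: o_3 = (4.9497, -3.5355, 3.0000)
after link 4: o_4 = (5.9157, -3.7944, 6.0000)
after link 5: o_5 = (10.8147, -0.9659, 6.0000)

10.815 -0.966 6.000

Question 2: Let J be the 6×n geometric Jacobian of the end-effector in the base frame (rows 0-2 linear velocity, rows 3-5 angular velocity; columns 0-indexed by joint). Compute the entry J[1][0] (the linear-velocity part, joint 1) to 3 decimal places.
axis z_0 = ẑ; lever o_n−o_0 = (10.8147,-0.9659,6.0000)
cross product → J_v[:, 0] = (0.9659,10.8147,-0.0000)
J_ω[:, 0] = z_0
entry J[1][0] = 10.8147

10.815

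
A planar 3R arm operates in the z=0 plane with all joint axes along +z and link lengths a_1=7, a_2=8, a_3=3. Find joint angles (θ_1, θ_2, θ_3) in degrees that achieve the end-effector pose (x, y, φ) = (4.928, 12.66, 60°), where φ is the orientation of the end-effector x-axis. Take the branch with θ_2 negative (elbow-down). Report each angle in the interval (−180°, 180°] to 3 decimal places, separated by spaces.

wrist centre = target − a_3·(cos φ, sin φ) = (3.4280, 10.0619)
cos θ_2 = (112.9935−7²−8²)/(2·7·8) = -0.0001; θ_2 = -90.0033° (elbow-down)
β = atan2(10.0619,3.4280) = 71.1865°; ψ = atan2(-8.0000,6.9995) = -48.8160°
θ_1 = β − ψ = 120.0025°
θ_3 = φ − θ_1 − θ_2 = 30.0008° (wrapped to (-180°,180°])

120.002 -90.003 30.001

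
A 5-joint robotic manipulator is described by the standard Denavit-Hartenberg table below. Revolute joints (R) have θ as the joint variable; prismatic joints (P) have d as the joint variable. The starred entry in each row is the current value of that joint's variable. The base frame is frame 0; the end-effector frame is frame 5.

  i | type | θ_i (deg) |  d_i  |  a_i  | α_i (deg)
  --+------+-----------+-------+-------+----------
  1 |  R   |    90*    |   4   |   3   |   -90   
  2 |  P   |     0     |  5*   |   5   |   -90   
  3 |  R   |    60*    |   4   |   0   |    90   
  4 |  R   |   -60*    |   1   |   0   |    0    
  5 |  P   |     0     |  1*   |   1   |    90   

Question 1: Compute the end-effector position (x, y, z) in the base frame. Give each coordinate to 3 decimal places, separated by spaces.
-5.567 9.982 0.866

after link 1: o_1 = (0.0000, 3.0000, 4.0000)
after link 2: o_2 = (-5.0000, 8.0000, 4.0000)
after link 3: o_3 = (-5.0000, 8.0000, 0.0000)
after link 4: o_4 = (-5.5000, 8.8660, 0.0000)
after link 5: o_5 = (-5.5670, 9.9821, 0.8660)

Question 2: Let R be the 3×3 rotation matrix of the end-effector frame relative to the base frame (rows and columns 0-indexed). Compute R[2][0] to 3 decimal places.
0.866

End-effector x-axis (col 0 of R) = (0.4330,0.2500,0.8660)
R[2][0] = 0.8660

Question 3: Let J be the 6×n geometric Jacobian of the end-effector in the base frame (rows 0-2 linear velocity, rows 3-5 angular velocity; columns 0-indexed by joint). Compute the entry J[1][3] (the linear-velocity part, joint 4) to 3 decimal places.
0.433

axis z_3 = (-0.5000,0.8660,0.0000); lever o_n−o_3 = (-0.5670,1.9821,0.8660)
cross product → J_v[:, 3] = (0.7500,0.4330,-0.5000)
J_ω[:, 3] = z_3
entry J[1][3] = 0.4330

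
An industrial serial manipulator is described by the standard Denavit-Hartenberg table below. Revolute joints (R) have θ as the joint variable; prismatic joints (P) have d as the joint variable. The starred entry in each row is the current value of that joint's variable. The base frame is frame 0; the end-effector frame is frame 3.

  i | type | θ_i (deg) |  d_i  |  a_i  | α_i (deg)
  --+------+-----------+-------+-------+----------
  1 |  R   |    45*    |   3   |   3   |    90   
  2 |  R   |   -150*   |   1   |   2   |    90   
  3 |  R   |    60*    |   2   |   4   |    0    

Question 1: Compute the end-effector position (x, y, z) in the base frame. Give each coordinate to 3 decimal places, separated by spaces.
2.121 -4.192 2.732

after link 1: o_1 = (2.1213, 2.1213, 3.0000)
after link 2: o_2 = (1.6037, 0.1895, 2.0000)
after link 3: o_3 = (2.1213, -4.1919, 2.7321)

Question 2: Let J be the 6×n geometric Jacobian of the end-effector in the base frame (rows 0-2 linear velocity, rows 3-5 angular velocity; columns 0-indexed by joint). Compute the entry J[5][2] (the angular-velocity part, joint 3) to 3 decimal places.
axis z_2 = (-0.3536,-0.3536,0.8660); lever o_n−o_2 = (0.5176,-4.3813,0.7321)
cross product → J_v[:, 2] = (3.5355,0.7071,1.7321)
J_ω[:, 2] = z_2
entry J[5][2] = 0.8660

0.866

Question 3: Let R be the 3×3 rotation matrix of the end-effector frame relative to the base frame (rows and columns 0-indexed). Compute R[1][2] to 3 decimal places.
End-effector z-axis (col 2 of R) = (-0.3536,-0.3536,0.8660)
R[1][2] = -0.3536

-0.354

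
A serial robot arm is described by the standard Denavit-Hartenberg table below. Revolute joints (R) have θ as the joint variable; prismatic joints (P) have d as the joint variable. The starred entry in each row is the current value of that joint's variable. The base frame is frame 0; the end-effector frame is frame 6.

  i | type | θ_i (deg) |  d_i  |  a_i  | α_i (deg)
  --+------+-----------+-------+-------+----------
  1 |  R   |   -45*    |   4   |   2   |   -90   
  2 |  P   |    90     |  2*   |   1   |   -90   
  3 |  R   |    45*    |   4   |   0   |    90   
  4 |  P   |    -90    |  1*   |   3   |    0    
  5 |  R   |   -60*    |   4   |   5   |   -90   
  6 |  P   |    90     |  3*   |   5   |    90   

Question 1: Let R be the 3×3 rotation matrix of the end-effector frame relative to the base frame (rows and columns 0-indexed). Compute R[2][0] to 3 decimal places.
End-effector x-axis (col 0 of R) = (-0.5000,-0.5000,0.7071)
R[2][0] = 0.7071

0.707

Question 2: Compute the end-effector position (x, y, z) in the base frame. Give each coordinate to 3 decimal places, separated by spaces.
after link 1: o_1 = (1.4142, -1.4142, 4.0000)
after link 2: o_2 = (2.8284, 0.0000, 3.0000)
after link 3: o_3 = (0.0000, 2.8284, 3.0000)
after link 4: o_4 = (2.6213, 1.2071, 2.2929)
after link 5: o_5 = (8.5542, 3.6044, 2.5263)
after link 6: o_6 = (7.1413, -1.4827, 5.0012)

7.141 -1.483 5.001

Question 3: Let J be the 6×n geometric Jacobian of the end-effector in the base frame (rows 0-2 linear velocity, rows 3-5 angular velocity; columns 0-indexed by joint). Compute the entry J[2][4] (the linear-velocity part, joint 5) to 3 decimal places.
axis z_4 = (0.5000,0.5000,-0.7071); lever o_n−o_4 = (4.5199,-2.6898,2.7083)
cross product → J_v[:, 4] = (-0.5478,-4.5502,-3.6049)
J_ω[:, 4] = z_4
entry J[2][4] = -3.6049

-3.605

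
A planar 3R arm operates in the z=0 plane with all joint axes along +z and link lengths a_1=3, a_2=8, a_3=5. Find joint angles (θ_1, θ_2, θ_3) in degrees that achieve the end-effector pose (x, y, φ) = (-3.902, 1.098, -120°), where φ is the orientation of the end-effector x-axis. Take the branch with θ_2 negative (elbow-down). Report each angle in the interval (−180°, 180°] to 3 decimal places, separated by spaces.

wrist centre = target − a_3·(cos φ, sin φ) = (-1.4020, 5.4281)
cos θ_2 = (31.4302−3²−8²)/(2·3·8) = -0.8660; θ_2 = -150.0015° (elbow-down)
β = atan2(5.4281,-1.4020) = 104.4821°; ψ = atan2(-3.9998,-3.9283) = -134.4832°
θ_1 = β − ψ = 238.9653°
θ_3 = φ − θ_1 − θ_2 = 151.0362° (wrapped to (-180°,180°])

-121.035 -150.001 151.036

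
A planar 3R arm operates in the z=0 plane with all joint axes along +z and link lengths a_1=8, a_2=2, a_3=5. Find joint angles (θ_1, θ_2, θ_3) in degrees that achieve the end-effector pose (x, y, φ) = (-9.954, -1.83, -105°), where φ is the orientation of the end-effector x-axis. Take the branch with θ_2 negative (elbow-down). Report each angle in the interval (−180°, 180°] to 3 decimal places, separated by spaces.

171.791 -60.017 143.226

wrist centre = target − a_3·(cos φ, sin φ) = (-8.6599, 2.9996)
cos θ_2 = (83.9917−8²−2²)/(2·8·2) = 0.4997; θ_2 = -60.0171° (elbow-down)
β = atan2(2.9996,-8.6599) = 160.8949°; ψ = atan2(-1.7323,8.9995) = -10.8958°
θ_1 = β − ψ = 171.7907°
θ_3 = φ − θ_1 − θ_2 = 143.2264° (wrapped to (-180°,180°])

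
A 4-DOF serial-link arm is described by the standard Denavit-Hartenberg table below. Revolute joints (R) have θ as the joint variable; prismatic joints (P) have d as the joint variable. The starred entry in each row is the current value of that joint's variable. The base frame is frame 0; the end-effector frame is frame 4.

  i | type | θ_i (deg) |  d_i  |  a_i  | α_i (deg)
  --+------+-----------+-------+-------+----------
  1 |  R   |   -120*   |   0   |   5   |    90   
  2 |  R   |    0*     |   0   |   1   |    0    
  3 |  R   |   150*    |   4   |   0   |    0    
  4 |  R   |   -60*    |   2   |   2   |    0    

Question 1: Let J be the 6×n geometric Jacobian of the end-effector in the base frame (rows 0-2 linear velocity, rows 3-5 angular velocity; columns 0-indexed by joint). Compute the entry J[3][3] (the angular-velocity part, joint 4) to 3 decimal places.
axis z_3 = (-0.8660,0.5000,0.0000); lever o_n−o_3 = (-1.7321,1.0000,2.0000)
cross product → J_v[:, 3] = (1.0000,1.7321,-0.0000)
J_ω[:, 3] = z_3
entry J[3][3] = -0.8660

-0.866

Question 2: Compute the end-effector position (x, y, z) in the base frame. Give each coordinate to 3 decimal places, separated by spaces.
after link 1: o_1 = (-2.5000, -4.3301, 0.0000)
after link 2: o_2 = (-3.0000, -5.1962, 0.0000)
after link 3: o_3 = (-6.4641, -3.1962, 0.0000)
after link 4: o_4 = (-8.1962, -2.1962, 2.0000)

-8.196 -2.196 2.000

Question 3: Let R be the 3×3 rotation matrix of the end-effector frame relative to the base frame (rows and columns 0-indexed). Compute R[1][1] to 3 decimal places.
0.866

End-effector y-axis (col 1 of R) = (0.5000,0.8660,-0.0000)
R[1][1] = 0.8660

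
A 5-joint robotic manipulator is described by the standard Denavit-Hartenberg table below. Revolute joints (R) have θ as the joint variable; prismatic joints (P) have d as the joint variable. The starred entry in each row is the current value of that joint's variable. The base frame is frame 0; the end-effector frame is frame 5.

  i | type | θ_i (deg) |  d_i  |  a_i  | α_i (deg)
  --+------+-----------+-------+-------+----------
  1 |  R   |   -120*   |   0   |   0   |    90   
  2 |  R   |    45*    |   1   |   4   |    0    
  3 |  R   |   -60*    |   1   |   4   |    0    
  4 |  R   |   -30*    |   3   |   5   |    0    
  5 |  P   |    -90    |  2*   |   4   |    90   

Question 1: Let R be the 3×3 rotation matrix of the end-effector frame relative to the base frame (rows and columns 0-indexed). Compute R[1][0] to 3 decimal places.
0.612

End-effector x-axis (col 0 of R) = (0.3536,0.6124,-0.7071)
R[1][0] = 0.6124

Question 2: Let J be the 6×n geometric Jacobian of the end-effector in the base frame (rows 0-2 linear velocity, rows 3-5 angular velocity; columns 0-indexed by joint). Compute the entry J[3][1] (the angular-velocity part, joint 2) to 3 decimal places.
-0.866

axis z_1 = (-0.8660,0.5000,0.0000); lever o_n−o_1 = (-9.7618,-2.9079,-4.5708)
cross product → J_v[:, 1] = (-2.2854,-3.9584,7.3992)
J_ω[:, 1] = z_1
entry J[3][1] = -0.8660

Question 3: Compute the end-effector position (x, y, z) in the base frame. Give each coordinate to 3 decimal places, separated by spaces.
after link 1: o_1 = (0.0000, 0.0000, 0.0000)
after link 2: o_2 = (-2.2802, -1.9495, 2.8284)
after link 3: o_3 = (-5.0781, -4.7956, 1.7932)
after link 4: o_4 = (-9.4440, -6.3574, -1.7424)
after link 5: o_5 = (-9.7618, -2.9079, -4.5708)

-9.762 -2.908 -4.571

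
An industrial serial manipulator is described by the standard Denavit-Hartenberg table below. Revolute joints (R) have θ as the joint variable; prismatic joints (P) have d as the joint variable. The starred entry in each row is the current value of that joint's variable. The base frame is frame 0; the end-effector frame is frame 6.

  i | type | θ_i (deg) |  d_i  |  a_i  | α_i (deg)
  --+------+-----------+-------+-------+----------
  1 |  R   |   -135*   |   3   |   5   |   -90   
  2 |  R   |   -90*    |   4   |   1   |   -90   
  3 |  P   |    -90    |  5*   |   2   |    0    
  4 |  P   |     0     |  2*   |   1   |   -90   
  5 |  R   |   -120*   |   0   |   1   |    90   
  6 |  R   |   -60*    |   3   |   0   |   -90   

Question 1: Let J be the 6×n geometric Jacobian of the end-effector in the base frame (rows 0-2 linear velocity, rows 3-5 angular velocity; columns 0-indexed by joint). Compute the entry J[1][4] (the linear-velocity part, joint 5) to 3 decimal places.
axis z_4 = (-0.0000,-0.0000,1.0000); lever o_n−o_4 = (-1.7424,2.6390,0.0000)
cross product → J_v[:, 4] = (-2.6390,-1.7424,-0.0000)
J_ω[:, 4] = z_4
entry J[1][4] = -1.7424

-1.742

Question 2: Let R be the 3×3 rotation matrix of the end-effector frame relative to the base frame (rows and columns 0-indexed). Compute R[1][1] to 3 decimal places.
End-effector y-axis (col 1 of R) = (0.2588,-0.9659,0.0000)
R[1][1] = -0.9659

-0.966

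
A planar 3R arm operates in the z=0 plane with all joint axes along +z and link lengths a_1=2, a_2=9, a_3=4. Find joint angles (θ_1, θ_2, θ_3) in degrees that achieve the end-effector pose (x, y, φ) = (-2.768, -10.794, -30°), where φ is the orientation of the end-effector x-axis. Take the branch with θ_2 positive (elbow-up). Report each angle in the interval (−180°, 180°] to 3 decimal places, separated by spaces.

-150.010 30.011 89.999

wrist centre = target − a_3·(cos φ, sin φ) = (-6.2321, -8.7940)
cos θ_2 = (116.1735−2²−9²)/(2·2·9) = 0.8659; θ_2 = 30.0108° (elbow-up)
β = atan2(-8.7940,-6.2321) = -125.3243°; ψ = atan2(4.5015,9.7934) = 24.6856°
θ_1 = β − ψ = -150.0099°
θ_3 = φ − θ_1 − θ_2 = 89.9991° (wrapped to (-180°,180°])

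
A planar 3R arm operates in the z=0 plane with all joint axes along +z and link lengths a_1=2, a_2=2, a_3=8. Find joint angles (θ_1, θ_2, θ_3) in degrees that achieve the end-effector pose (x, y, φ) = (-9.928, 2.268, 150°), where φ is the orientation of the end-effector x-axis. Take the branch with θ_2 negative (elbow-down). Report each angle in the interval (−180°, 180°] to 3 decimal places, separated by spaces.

wrist centre = target − a_3·(cos φ, sin φ) = (-2.9998, -1.7320)
cos θ_2 = (11.9986−2²−2²)/(2·2·2) = 0.4998; θ_2 = -60.0115° (elbow-down)
β = atan2(-1.7320,-2.9998) = -149.9990°; ψ = atan2(-1.7323,2.9997) = -30.0058°
θ_1 = β − ψ = -119.9933°
θ_3 = φ − θ_1 − θ_2 = -29.9952° (wrapped to (-180°,180°])

-119.993 -60.012 -29.995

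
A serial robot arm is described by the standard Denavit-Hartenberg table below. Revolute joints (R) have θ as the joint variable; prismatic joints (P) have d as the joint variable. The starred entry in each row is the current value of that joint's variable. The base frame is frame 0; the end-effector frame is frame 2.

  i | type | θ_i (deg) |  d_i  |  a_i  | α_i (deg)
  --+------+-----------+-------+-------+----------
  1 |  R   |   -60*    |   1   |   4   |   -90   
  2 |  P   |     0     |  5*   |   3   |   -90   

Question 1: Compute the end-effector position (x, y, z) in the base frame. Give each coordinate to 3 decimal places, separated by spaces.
7.830 -3.562 1.000

after link 1: o_1 = (2.0000, -3.4641, 1.0000)
after link 2: o_2 = (7.8301, -3.5622, 1.0000)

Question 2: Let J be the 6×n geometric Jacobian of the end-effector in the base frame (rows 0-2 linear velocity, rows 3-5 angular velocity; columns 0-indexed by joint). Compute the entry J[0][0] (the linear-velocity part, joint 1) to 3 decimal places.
3.562

axis z_0 = ẑ; lever o_n−o_0 = (7.8301,-3.5622,1.0000)
cross product → J_v[:, 0] = (3.5622,7.8301,-0.0000)
J_ω[:, 0] = z_0
entry J[0][0] = 3.5622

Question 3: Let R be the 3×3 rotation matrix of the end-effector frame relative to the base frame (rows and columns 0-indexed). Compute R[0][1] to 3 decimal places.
End-effector y-axis (col 1 of R) = (-0.8660,-0.5000,-0.0000)
R[0][1] = -0.8660

-0.866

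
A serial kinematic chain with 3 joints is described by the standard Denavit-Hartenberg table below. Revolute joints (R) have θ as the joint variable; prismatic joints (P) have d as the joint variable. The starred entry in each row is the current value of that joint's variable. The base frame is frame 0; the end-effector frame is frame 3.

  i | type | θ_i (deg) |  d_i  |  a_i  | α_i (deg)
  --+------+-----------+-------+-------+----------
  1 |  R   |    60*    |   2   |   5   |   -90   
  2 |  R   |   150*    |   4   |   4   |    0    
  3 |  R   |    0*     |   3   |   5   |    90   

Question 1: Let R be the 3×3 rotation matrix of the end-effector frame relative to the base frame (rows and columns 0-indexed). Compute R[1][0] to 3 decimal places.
End-effector x-axis (col 0 of R) = (-0.4330,-0.7500,-0.5000)
R[1][0] = -0.7500

-0.750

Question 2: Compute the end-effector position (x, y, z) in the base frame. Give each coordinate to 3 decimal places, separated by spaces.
-7.459 1.080 -2.500

after link 1: o_1 = (2.5000, 4.3301, 2.0000)
after link 2: o_2 = (-2.6962, 3.3301, 0.0000)
after link 3: o_3 = (-7.4593, 1.0801, -2.5000)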